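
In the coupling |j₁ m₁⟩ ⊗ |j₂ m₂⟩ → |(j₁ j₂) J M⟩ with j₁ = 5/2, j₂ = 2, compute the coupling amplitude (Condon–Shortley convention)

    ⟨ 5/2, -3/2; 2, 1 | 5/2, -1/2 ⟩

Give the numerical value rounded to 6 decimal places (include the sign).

+√(6/35) = +0.414039

triangle: 2!*3!*2!/8! = 24/40320
(j±m)!: 1!*4!*3!*1!*2!*3! = 1728
prefactor² = (2J+1)*Δ*N² = 216/35
  k=1: −1/(1!*1!*3!*2!*0!*0!) = -1/12
  k=2: +1/(2!*0!*2!*1!*1!*1!) = 1/4
Σ = 1/6  ⇒  CG² = 216/35*1/6² = 6/35
CG = +√(6/35) = +0.414039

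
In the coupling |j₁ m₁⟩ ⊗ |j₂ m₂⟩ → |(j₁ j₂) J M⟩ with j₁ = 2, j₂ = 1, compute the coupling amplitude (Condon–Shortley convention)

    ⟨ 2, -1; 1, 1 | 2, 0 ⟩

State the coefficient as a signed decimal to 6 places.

triangle: 1!·3!·1!/6! = 6/720
(j±m)!: 1!·3!·2!·0!·2!·2! = 48
prefactor² = (2J+1)·Δ·N² = 2
  k=1: −1/(1!·0!·2!·1!·1!·0!) = -1/2
Σ = -1/2  ⇒  CG² = 2·(-1/2)² = 1/2
CG = −√(1/2) = -0.707107

-0.707107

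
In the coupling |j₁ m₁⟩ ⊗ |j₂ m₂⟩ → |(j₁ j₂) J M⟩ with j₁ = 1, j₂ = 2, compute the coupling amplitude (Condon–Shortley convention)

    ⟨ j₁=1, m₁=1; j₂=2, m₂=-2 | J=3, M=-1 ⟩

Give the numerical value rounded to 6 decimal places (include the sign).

+√(1/15) ≈ +0.258199

√[7·0!2!4!/7! · 2!0!0!4!2!4!] = √(768/5)
  +(−1)^0/∏(0,0,0,0,2,4)! = 1/48  (running 1/48)
⟨..|..⟩ = √(768/5)·(1/48) = +0.258199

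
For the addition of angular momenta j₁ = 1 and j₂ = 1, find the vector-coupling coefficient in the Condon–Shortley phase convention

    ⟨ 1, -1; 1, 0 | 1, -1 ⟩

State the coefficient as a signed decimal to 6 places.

j₁+j₂−J=1  J+j₁−j₂=1  J−j₁+j₂=1  j₁+j₂+J+1=4
(j₁±m₁, j₂±m₂, J±M) = (0,2,1,1,0,2)
P² = 1/2
sum k=1..1:
  [1] −1/1 = -1
S = -1
C² = P²·S² = 1/2 ; C = -0.707107

−√(1/2) ≈ -0.707107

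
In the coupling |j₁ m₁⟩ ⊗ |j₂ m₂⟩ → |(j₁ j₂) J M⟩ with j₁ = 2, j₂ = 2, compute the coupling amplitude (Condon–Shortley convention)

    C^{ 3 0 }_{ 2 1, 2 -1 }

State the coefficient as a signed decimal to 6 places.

+0.632456  (= +√(2/5))

triangle: 1!×3!×3!/8! = 36/40320
(j±m)!: 3!×1!×1!×3!×3!×3! = 1296
prefactor² = (2J+1)×Δ×N² = 81/10
  k=0: +1/(0!×1!×1!×1!×2!×2!) = 1/4
  k=1: −1/(1!×0!×0!×0!×3!×3!) = -1/36
Σ = 2/9  ⇒  CG² = 81/10×2/9² = 2/5
CG = +√(2/5) = +0.632456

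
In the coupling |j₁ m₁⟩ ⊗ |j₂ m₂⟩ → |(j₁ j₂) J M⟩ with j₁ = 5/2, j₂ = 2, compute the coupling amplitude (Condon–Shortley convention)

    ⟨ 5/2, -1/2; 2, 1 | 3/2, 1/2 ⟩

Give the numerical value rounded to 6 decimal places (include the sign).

j₁+j₂−J=3  J+j₁−j₂=2  J−j₁+j₂=1  j₁+j₂+J+1=7
(j₁±m₁, j₂±m₂, J±M) = (2,3,3,1,2,1)
P² = 48/35
sum k=2..3:
  [2] +1/2 = 1/2
  [3] −1/12 = -1/12
S = 5/12
C² = P²·S² = 5/21 ; C = +0.487950

+√(5/21) = +0.487950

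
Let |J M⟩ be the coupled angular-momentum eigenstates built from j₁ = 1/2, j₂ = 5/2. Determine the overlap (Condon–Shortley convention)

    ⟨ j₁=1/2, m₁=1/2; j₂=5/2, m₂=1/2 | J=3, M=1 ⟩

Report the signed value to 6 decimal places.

triangle: 0!·1!·5!/7! = 120/5040
(j±m)!: 1!·0!·3!·2!·4!·2! = 576
prefactor² = (2J+1)·Δ·N² = 96
  k=0: +1/(0!·0!·0!·3!·1!·2!) = 1/12
Σ = 1/12  ⇒  CG² = 96·1/12² = 2/3
CG = +√(2/3) = +0.816497

+√(2/3) = +0.816497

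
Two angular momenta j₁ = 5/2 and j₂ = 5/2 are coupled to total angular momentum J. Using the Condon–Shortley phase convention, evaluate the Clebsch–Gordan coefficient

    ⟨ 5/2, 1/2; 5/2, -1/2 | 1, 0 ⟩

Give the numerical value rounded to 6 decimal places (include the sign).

+0.119523  (= +√(1/70))

√[3·4!1!1!/7! · 3!2!2!3!1!1!] = √(72/35)
  +(−1)^1/∏(1,3,1,1,0,0)! = -1/6  (running -1/6)
  +(−1)^2/∏(2,2,0,0,1,1)! = 1/4  (running 1/12)
⟨..|..⟩ = √(72/35)·(1/12) = +0.119523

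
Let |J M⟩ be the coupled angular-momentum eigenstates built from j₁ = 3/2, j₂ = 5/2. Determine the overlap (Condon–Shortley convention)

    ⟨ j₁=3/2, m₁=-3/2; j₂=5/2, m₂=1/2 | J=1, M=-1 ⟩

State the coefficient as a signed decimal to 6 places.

√[3·3!0!2!/6! · 0!3!3!2!0!2!] = √(36/5)
  +(−1)^3/∏(3,0,0,0,0,2)! = -1/12  (running -1/12)
⟨..|..⟩ = √(36/5)·(-1/12) = -0.223607

−√(1/20) ≈ -0.223607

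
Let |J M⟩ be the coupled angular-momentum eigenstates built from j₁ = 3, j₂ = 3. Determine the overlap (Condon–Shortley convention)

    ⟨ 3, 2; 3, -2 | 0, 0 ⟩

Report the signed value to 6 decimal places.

√[1·6!0!0!/7! · 5!1!1!5!0!0!] = √(14400/7)
  +(−1)^1/∏(1,5,0,0,0,0)! = -1/120  (running -1/120)
⟨..|..⟩ = √(14400/7)·(-1/120) = -0.377964

−√(1/7) ≈ -0.377964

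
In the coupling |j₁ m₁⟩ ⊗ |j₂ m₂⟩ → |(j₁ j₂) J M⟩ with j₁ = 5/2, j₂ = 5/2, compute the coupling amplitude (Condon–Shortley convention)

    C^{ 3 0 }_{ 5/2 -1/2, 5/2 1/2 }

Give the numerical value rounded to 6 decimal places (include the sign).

-0.298142

√[7·2!3!3!/9! · 2!3!3!2!3!3!] = √(36/5)
  +(−1)^0/∏(0,2,3,3,0,0)! = 1/72  (running 1/72)
  +(−1)^1/∏(1,1,2,2,1,1)! = -1/4  (running -17/72)
  +(−1)^2/∏(2,0,1,1,2,2)! = 1/8  (running -1/9)
⟨..|..⟩ = √(36/5)·(-1/9) = -0.298142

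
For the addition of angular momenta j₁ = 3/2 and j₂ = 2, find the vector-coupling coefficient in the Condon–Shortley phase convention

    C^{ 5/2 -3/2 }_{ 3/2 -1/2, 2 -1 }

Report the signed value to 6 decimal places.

√[6·1!2!3!/7! · 1!2!1!3!1!4!] = √(144/35)
  +(−1)^0/∏(0,1,2,1,0,2)! = 1/4  (running 1/4)
  +(−1)^1/∏(1,0,1,0,1,3)! = -1/6  (running 1/12)
⟨..|..⟩ = √(144/35)·(1/12) = +0.169031

+0.169031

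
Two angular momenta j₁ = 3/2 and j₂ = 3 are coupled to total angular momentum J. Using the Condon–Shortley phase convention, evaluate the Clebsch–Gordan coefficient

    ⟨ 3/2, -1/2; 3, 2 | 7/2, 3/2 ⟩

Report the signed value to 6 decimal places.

√[8·1!2!5!/9! · 1!2!5!1!5!2!] = √(6400/21)
  +(−1)^0/∏(0,1,2,5,0,0)! = 1/240  (running 1/240)
  +(−1)^1/∏(1,0,1,4,1,1)! = -1/24  (running -3/80)
⟨..|..⟩ = √(6400/21)·(-3/80) = -0.654654

-0.654654  (= −√(3/7))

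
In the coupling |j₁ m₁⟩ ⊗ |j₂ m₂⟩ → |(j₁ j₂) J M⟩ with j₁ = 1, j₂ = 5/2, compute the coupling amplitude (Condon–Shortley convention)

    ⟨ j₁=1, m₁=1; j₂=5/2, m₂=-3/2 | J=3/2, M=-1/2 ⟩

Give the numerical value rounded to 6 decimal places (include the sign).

j₁+j₂−J=2  J+j₁−j₂=0  J−j₁+j₂=3  j₁+j₂+J+1=6
(j₁±m₁, j₂±m₂, J±M) = (2,0,1,4,1,2)
P² = 32/5
sum k=0..0:
  [0] +1/4 = 1/4
S = 1/4
C² = P²·S² = 2/5 ; C = +0.632456

+√(2/5) = +0.632456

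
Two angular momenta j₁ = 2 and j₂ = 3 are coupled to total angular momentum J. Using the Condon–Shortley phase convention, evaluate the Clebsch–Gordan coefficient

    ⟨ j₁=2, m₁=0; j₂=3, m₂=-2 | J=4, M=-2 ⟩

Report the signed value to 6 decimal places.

+0.585540  (= +√(12/35))

j₁+j₂−J=1  J+j₁−j₂=3  J−j₁+j₂=5  j₁+j₂+J+1=10
(j₁±m₁, j₂±m₂, J±M) = (2,2,1,5,2,6)
P² = 8640/7
sum k=0..1:
  [0] +1/48 = 1/48
  [1] −1/240 = -1/240
S = 1/60
C² = P²·S² = 12/35 ; C = +0.585540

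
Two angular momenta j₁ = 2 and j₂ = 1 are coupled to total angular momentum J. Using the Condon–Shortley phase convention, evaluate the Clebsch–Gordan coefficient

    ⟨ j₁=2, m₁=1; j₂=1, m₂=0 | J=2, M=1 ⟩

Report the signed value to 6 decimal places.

+0.408248

triangle: 1!·3!·1!/6! = 6/720
(j±m)!: 3!·1!·1!·1!·3!·1! = 36
prefactor² = (2J+1)·Δ·N² = 3/2
  k=0: +1/(0!·1!·1!·1!·2!·0!) = 1/2
  k=1: −1/(1!·0!·0!·0!·3!·1!) = -1/6
Σ = 1/3  ⇒  CG² = 3/2·1/3² = 1/6
CG = +√(1/6) = +0.408248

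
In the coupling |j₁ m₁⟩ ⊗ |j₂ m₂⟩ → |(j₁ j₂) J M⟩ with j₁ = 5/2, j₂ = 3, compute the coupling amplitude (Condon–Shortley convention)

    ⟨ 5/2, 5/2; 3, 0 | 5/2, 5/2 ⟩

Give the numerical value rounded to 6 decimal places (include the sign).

√[6·3!2!3!/9! · 5!0!3!3!5!0!] = √(4320/7)
  +(−1)^0/∏(0,3,0,3,2,0)! = 1/72  (running 1/72)
⟨..|..⟩ = √(4320/7)·(1/72) = +0.345033

+0.345033  (= +√(5/42))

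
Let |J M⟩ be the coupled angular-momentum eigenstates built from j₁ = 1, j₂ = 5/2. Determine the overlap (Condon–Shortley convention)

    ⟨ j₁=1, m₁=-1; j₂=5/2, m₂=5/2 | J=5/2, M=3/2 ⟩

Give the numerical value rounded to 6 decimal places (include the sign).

-0.534522

j₁+j₂−J=1  J+j₁−j₂=1  J−j₁+j₂=4  j₁+j₂+J+1=7
(j₁±m₁, j₂±m₂, J±M) = (0,2,5,0,4,1)
P² = 1152/7
sum k=1..1:
  [1] −1/24 = -1/24
S = -1/24
C² = P²·S² = 2/7 ; C = -0.534522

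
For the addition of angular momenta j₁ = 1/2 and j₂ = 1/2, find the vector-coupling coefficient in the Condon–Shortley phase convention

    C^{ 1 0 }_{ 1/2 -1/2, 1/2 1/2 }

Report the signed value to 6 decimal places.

√[3·0!1!1!/3! · 0!1!1!0!1!1!] = √(1/2)
  +(−1)^0/∏(0,0,1,1,0,0)! = 1  (running 1)
⟨..|..⟩ = √(1/2)·(1) = +0.707107

+0.707107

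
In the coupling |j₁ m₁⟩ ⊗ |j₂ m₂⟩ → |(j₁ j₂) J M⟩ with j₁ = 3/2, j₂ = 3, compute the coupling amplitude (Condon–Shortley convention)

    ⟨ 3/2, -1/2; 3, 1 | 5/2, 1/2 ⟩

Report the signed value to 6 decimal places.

triangle: 2!×1!×4!/8! = 48/40320
(j±m)!: 1!×2!×4!×2!×3!×2! = 1152
prefactor² = (2J+1)×Δ×N² = 288/35
  k=1: −1/(1!×1!×1!×3!×0!×1!) = -1/6
  k=2: +1/(2!×0!×0!×2!×1!×2!) = 1/8
Σ = -1/24  ⇒  CG² = 288/35×(-1/24)² = 1/70
CG = −√(1/70) = -0.119523

−√(1/70) = -0.119523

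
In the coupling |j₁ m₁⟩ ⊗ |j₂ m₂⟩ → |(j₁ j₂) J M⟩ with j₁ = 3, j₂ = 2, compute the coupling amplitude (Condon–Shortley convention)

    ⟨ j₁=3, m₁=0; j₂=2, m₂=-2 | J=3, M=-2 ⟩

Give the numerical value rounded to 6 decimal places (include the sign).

+0.577350

√[7·2!4!2!/9! · 3!3!0!4!1!5!] = √(192)
  +(−1)^0/∏(0,2,3,0,1,2)! = 1/24  (running 1/24)
⟨..|..⟩ = √(192)·(1/24) = +0.577350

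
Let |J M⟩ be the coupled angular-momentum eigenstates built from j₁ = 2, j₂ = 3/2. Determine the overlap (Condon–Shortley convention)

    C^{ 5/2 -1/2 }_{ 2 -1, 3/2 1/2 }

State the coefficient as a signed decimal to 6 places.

√[6·1!3!2!/7! · 1!3!2!1!2!3!] = √(72/35)
  +(−1)^0/∏(0,1,3,2,0,0)! = 1/12  (running 1/12)
  +(−1)^1/∏(1,0,2,1,1,1)! = -1/2  (running -5/12)
⟨..|..⟩ = √(72/35)·(-5/12) = -0.597614

−√(5/14) ≈ -0.597614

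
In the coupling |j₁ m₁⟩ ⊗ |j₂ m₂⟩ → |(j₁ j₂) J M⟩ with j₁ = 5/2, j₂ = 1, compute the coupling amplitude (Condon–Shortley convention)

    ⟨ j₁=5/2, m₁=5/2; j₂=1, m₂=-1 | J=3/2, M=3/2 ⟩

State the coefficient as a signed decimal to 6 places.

+√(2/3) ≈ +0.816497

triangle: 2!×3!×0!/6! = 12/720
(j±m)!: 5!×0!×0!×2!×3!×0! = 1440
prefactor² = (2J+1)×Δ×N² = 96
  k=0: +1/(0!×2!×0!×0!×3!×0!) = 1/12
Σ = 1/12  ⇒  CG² = 96×1/12² = 2/3
CG = +√(2/3) = +0.816497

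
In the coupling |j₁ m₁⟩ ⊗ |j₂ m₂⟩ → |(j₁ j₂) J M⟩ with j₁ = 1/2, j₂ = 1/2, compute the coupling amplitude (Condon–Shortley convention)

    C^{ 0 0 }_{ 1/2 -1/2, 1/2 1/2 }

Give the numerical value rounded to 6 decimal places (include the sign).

triangle: 1!*0!*0!/2! = 1/2
(j±m)!: 0!*1!*1!*0!*0!*0! = 1
prefactor² = (2J+1)*Δ*N² = 1/2
  k=1: −1/(1!*0!*0!*0!*0!*0!) = -1
Σ = -1  ⇒  CG² = 1/2*(-1)² = 1/2
CG = −√(1/2) = -0.707107

-0.707107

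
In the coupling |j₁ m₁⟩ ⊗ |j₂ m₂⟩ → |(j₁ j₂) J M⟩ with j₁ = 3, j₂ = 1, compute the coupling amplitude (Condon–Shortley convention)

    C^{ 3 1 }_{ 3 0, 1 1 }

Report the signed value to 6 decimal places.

-0.707107  (= −√(1/2))

√[7·1!5!1!/8! · 3!3!2!0!4!2!] = √(72)
  +(−1)^1/∏(1,0,2,1,3,0)! = -1/12  (running -1/12)
⟨..|..⟩ = √(72)·(-1/12) = -0.707107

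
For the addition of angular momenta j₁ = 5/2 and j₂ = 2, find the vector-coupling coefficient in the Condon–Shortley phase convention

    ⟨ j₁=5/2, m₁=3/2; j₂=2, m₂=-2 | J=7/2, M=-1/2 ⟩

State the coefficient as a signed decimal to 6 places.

+√(64/315) = +0.450749

triangle: 1!×4!×3!/9! = 144/362880
(j±m)!: 4!×1!×0!×4!×3!×4! = 82944
prefactor² = (2J+1)×Δ×N² = 9216/35
  k=0: +1/(0!×1!×1!×0!×3!×3!) = 1/36
Σ = 1/36  ⇒  CG² = 9216/35×1/36² = 64/315
CG = +√(64/315) = +0.450749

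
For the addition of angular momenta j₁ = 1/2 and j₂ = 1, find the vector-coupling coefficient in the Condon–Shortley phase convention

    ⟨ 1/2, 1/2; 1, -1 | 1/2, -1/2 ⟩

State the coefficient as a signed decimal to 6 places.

+√(2/3) = +0.816497

√[2·1!0!1!/3! · 1!0!0!2!0!1!] = √(2/3)
  +(−1)^0/∏(0,1,0,0,0,1)! = 1  (running 1)
⟨..|..⟩ = √(2/3)·(1) = +0.816497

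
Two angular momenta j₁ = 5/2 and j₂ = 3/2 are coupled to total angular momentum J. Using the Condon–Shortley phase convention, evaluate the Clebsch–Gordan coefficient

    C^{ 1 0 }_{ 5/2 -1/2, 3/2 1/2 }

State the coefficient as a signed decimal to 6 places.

+√(3/10) ≈ +0.547723

j₁+j₂−J=3  J+j₁−j₂=2  J−j₁+j₂=0  j₁+j₂+J+1=6
(j₁±m₁, j₂±m₂, J±M) = (2,3,2,1,1,1)
P² = 6/5
sum k=2..2:
  [2] +1/2 = 1/2
S = 1/2
C² = P²·S² = 3/10 ; C = +0.547723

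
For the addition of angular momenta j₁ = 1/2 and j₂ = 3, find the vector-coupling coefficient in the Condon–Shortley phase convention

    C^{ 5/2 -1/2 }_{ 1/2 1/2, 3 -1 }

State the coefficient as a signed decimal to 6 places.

√[6·1!0!5!/7! · 1!0!2!4!2!3!] = √(576/7)
  +(−1)^0/∏(0,1,0,2,0,3)! = 1/12  (running 1/12)
⟨..|..⟩ = √(576/7)·(1/12) = +0.755929

+0.755929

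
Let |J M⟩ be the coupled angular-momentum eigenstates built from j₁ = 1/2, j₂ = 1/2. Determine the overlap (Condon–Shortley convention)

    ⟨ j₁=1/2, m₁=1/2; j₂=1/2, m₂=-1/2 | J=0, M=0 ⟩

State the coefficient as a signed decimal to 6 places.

j₁+j₂−J=1  J+j₁−j₂=0  J−j₁+j₂=0  j₁+j₂+J+1=2
(j₁±m₁, j₂±m₂, J±M) = (1,0,0,1,0,0)
P² = 1/2
sum k=0..0:
  [0] +1/1 = 1
S = 1
C² = P²·S² = 1/2 ; C = +0.707107

+0.707107  (= +√(1/2))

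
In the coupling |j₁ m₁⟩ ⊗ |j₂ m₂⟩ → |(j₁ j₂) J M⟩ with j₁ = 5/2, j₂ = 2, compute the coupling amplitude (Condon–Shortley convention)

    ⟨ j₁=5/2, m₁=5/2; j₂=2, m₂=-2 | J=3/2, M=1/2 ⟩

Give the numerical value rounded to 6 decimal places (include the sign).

+√(8/21) = +0.617213

√[4·3!2!1!/7! · 5!0!0!4!2!1!] = √(384/7)
  +(−1)^0/∏(0,3,0,0,2,1)! = 1/12  (running 1/12)
⟨..|..⟩ = √(384/7)·(1/12) = +0.617213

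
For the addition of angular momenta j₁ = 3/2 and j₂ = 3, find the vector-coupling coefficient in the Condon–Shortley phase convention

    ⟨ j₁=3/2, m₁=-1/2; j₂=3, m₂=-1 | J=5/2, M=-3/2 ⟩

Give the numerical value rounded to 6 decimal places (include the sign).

−√(7/20) = -0.591608

triangle: 2!*1!*4!/8! = 48/40320
(j±m)!: 1!*2!*2!*4!*1!*4! = 2304
prefactor² = (2J+1)*Δ*N² = 576/35
  k=1: −1/(1!*1!*1!*1!*0!*3!) = -1/6
  k=2: +1/(2!*0!*0!*0!*1!*4!) = 1/48
Σ = -7/48  ⇒  CG² = 576/35*(-7/48)² = 7/20
CG = −√(7/20) = -0.591608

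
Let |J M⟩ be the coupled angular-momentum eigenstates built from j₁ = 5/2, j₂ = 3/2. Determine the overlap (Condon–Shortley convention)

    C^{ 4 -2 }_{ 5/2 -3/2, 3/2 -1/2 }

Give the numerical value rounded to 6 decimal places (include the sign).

triangle: 0!*5!*3!/9! = 720/362880
(j±m)!: 1!*4!*1!*2!*2!*6! = 69120
prefactor² = (2J+1)*Δ*N² = 8640/7
  k=0: +1/(0!*0!*4!*1!*1!*2!) = 1/48
Σ = 1/48  ⇒  CG² = 8640/7*1/48² = 15/28
CG = +√(15/28) = +0.731925

+0.731925  (= +√(15/28))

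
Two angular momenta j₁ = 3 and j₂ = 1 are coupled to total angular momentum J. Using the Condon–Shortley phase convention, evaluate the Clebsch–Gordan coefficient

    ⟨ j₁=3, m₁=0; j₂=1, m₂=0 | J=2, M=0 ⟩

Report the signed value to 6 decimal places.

j₁+j₂−J=2  J+j₁−j₂=4  J−j₁+j₂=0  j₁+j₂+J+1=7
(j₁±m₁, j₂±m₂, J±M) = (3,3,1,1,2,2)
P² = 48/7
sum k=1..1:
  [1] −1/4 = -1/4
S = -1/4
C² = P²·S² = 3/7 ; C = -0.654654

−√(3/7) ≈ -0.654654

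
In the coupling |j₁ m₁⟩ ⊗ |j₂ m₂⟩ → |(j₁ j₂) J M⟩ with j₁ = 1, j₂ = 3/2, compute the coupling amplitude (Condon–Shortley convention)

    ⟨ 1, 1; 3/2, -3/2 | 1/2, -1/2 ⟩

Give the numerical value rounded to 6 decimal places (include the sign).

+0.707107  (= +√(1/2))

triangle: 2!·0!·1!/4! = 2/24
(j±m)!: 2!·0!·0!·3!·0!·1! = 12
prefactor² = (2J+1)·Δ·N² = 2
  k=0: +1/(0!·2!·0!·0!·0!·1!) = 1/2
Σ = 1/2  ⇒  CG² = 2·1/2² = 1/2
CG = +√(1/2) = +0.707107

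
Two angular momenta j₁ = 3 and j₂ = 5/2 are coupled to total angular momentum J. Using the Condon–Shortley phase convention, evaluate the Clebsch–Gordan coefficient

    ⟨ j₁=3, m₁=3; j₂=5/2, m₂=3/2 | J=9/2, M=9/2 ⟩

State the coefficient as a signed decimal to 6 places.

triangle: 1!·5!·4!/11! = 2880/39916800
(j±m)!: 6!·0!·4!·1!·9!·0! = 6270566400
prefactor² = (2J+1)·Δ·N² = 49766400/11
  k=0: +1/(0!·1!·0!·4!·5!·0!) = 1/2880
Σ = 1/2880  ⇒  CG² = 49766400/11·1/2880² = 6/11
CG = +√(6/11) = +0.738549

+√(6/11) ≈ +0.738549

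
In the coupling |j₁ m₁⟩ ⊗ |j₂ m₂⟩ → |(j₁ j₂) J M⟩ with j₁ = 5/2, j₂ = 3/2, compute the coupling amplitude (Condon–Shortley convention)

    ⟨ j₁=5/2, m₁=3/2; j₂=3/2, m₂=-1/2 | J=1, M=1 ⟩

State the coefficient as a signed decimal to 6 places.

−√(3/10) ≈ -0.547723

j₁+j₂−J=3  J+j₁−j₂=2  J−j₁+j₂=0  j₁+j₂+J+1=6
(j₁±m₁, j₂±m₂, J±M) = (4,1,1,2,2,0)
P² = 24/5
sum k=1..1:
  [1] −1/4 = -1/4
S = -1/4
C² = P²·S² = 3/10 ; C = -0.547723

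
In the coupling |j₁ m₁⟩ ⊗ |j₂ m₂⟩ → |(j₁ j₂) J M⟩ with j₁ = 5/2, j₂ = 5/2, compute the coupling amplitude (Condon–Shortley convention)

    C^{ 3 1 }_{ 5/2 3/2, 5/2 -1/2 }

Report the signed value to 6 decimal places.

triangle: 2!×3!×3!/9! = 72/362880
(j±m)!: 4!×1!×2!×3!×4!×2! = 13824
prefactor² = (2J+1)×Δ×N² = 96/5
  k=0: +1/(0!×2!×1!×2!×2!×1!) = 1/8
  k=1: −1/(1!×1!×0!×1!×3!×2!) = -1/12
Σ = 1/24  ⇒  CG² = 96/5×1/24² = 1/30
CG = +√(1/30) = +0.182574

+√(1/30) = +0.182574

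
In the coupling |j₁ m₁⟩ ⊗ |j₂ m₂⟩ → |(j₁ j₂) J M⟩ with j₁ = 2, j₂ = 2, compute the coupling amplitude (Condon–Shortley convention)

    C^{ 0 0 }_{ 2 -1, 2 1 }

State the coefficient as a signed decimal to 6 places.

−√(1/5) ≈ -0.447214

j₁+j₂−J=4  J+j₁−j₂=0  J−j₁+j₂=0  j₁+j₂+J+1=5
(j₁±m₁, j₂±m₂, J±M) = (1,3,3,1,0,0)
P² = 36/5
sum k=3..3:
  [3] −1/6 = -1/6
S = -1/6
C² = P²·S² = 1/5 ; C = -0.447214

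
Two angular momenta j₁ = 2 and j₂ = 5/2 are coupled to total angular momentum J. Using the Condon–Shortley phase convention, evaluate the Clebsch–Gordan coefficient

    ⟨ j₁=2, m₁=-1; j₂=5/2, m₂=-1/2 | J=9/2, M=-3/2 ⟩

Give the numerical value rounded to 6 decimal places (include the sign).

+√(10/21) = +0.690066

√[10·0!4!5!/10! · 1!3!2!3!3!6!] = √(17280/7)
  +(−1)^0/∏(0,0,3,2,1,3)! = 1/72  (running 1/72)
⟨..|..⟩ = √(17280/7)·(1/72) = +0.690066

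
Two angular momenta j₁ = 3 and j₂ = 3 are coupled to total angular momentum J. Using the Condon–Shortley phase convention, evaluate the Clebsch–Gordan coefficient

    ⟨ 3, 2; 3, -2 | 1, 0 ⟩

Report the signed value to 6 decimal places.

−√(1/7) = -0.377964

√[3·5!1!1!/8! · 5!1!1!5!1!1!] = √(900/7)
  +(−1)^0/∏(0,5,1,1,0,0)! = 1/120  (running 1/120)
  +(−1)^1/∏(1,4,0,0,1,1)! = -1/24  (running -1/30)
⟨..|..⟩ = √(900/7)·(-1/30) = -0.377964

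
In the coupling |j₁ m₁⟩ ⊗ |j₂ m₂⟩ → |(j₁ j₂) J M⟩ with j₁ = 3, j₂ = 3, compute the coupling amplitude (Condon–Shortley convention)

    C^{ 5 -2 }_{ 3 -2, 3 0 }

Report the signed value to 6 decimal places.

triangle: 1!*5!*5!/12! = 14400/479001600
(j±m)!: 1!*5!*3!*3!*3!*7! = 130636800
prefactor² = (2J+1)*Δ*N² = 43200
  k=0: +1/(0!*1!*5!*3!*0!*2!) = 1/1440
  k=1: −1/(1!*0!*4!*2!*1!*3!) = -1/288
Σ = -1/360  ⇒  CG² = 43200*(-1/360)² = 1/3
CG = −√(1/3) = -0.577350

−√(1/3) ≈ -0.577350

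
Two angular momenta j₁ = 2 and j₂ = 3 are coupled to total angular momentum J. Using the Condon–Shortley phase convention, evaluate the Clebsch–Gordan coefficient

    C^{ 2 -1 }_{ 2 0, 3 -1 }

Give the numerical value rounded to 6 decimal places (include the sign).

√[5·3!1!3!/8! · 2!2!2!4!1!3!] = √(36/7)
  +(−1)^1/∏(1,2,1,1,0,2)! = -1/4  (running -1/4)
  +(−1)^2/∏(2,1,0,0,1,3)! = 1/12  (running -1/6)
⟨..|..⟩ = √(36/7)·(-1/6) = -0.377964

-0.377964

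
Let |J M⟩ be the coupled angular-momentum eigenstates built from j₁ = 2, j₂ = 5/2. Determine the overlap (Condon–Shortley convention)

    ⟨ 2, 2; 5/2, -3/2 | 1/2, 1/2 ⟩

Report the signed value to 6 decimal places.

triangle: 4!×0!×1!/6! = 24/720
(j±m)!: 4!×0!×1!×4!×1!×0! = 576
prefactor² = (2J+1)×Δ×N² = 192/5
  k=0: +1/(0!×4!×0!×1!×0!×0!) = 1/24
Σ = 1/24  ⇒  CG² = 192/5×1/24² = 1/15
CG = +√(1/15) = +0.258199

+√(1/15) ≈ +0.258199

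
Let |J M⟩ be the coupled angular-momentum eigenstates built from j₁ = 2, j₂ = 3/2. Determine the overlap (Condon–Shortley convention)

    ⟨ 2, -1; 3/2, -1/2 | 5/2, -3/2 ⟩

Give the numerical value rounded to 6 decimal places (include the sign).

triangle: 1!*3!*2!/7! = 12/5040
(j±m)!: 1!*3!*1!*2!*1!*4! = 288
prefactor² = (2J+1)*Δ*N² = 144/35
  k=0: +1/(0!*1!*3!*1!*0!*1!) = 1/6
  k=1: −1/(1!*0!*2!*0!*1!*2!) = -1/4
Σ = -1/12  ⇒  CG² = 144/35*(-1/12)² = 1/35
CG = −√(1/35) = -0.169031

-0.169031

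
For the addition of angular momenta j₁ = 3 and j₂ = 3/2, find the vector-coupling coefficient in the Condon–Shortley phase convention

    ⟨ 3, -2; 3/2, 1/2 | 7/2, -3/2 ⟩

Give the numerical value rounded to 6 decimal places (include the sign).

−√(3/7) ≈ -0.654654

triangle: 1!×5!×2!/9! = 240/362880
(j±m)!: 1!×5!×2!×1!×2!×5! = 57600
prefactor² = (2J+1)×Δ×N² = 6400/21
  k=0: +1/(0!×1!×5!×2!×0!×0!) = 1/240
  k=1: −1/(1!×0!×4!×1!×1!×1!) = -1/24
Σ = -3/80  ⇒  CG² = 6400/21×(-3/80)² = 3/7
CG = −√(3/7) = -0.654654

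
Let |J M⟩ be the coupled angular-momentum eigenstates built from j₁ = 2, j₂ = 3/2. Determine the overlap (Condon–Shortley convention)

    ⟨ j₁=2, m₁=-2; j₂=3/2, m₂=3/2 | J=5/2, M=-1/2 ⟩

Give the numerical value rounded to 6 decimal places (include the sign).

-0.414039

triangle: 1!*3!*2!/7! = 12/5040
(j±m)!: 0!*4!*3!*0!*2!*3! = 1728
prefactor² = (2J+1)*Δ*N² = 864/35
  k=1: −1/(1!*0!*3!*2!*0!*0!) = -1/12
Σ = -1/12  ⇒  CG² = 864/35*(-1/12)² = 6/35
CG = −√(6/35) = -0.414039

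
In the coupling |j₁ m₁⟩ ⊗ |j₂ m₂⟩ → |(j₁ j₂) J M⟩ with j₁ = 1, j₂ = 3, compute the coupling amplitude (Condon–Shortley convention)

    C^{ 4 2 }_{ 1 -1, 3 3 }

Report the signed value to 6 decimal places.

j₁+j₂−J=0  J+j₁−j₂=2  J−j₁+j₂=6  j₁+j₂+J+1=9
(j₁±m₁, j₂±m₂, J±M) = (0,2,6,0,6,2)
P² = 518400/7
sum k=0..0:
  [0] +1/1440 = 1/1440
S = 1/1440
C² = P²·S² = 1/28 ; C = +0.188982

+√(1/28) = +0.188982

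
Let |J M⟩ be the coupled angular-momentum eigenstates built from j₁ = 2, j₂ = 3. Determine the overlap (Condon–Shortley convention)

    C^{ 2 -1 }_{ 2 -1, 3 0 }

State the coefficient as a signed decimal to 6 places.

triangle: 3!·1!·3!/8! = 36/40320
(j±m)!: 1!·3!·3!·3!·1!·3! = 1296
prefactor² = (2J+1)·Δ·N² = 81/14
  k=2: +1/(2!·1!·1!·1!·0!·2!) = 1/4
  k=3: −1/(3!·0!·0!·0!·1!·3!) = -1/36
Σ = 2/9  ⇒  CG² = 81/14·2/9² = 2/7
CG = +√(2/7) = +0.534522

+0.534522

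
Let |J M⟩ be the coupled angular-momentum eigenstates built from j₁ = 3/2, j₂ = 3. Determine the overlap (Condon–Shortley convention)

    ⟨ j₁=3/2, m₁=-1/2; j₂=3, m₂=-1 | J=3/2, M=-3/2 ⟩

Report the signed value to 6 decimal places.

√[4·3!0!3!/7! · 1!2!2!4!0!3!] = √(576/35)
  +(−1)^2/∏(2,1,0,0,0,3)! = 1/12  (running 1/12)
⟨..|..⟩ = √(576/35)·(1/12) = +0.338062

+0.338062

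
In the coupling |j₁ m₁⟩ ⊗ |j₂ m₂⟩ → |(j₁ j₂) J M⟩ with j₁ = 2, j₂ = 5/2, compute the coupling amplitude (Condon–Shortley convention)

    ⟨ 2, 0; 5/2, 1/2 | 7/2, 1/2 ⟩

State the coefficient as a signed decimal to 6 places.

-0.195180  (= −√(4/105))

triangle: 1!*3!*4!/9! = 144/362880
(j±m)!: 2!*2!*3!*2!*4!*3! = 6912
prefactor² = (2J+1)*Δ*N² = 768/35
  k=0: +1/(0!*1!*2!*3!*1!*1!) = 1/12
  k=1: −1/(1!*0!*1!*2!*2!*2!) = -1/8
Σ = -1/24  ⇒  CG² = 768/35*(-1/24)² = 4/105
CG = −√(4/105) = -0.195180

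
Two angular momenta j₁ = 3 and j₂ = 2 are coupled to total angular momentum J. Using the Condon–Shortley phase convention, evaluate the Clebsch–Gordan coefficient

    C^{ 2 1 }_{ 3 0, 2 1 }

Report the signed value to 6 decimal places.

+√(2/7) ≈ +0.534522

triangle: 3!*3!*1!/8! = 36/40320
(j±m)!: 3!*3!*3!*1!*3!*1! = 1296
prefactor² = (2J+1)*Δ*N² = 81/14
  k=2: +1/(2!*1!*1!*1!*2!*0!) = 1/4
  k=3: −1/(3!*0!*0!*0!*3!*1!) = -1/36
Σ = 2/9  ⇒  CG² = 81/14*2/9² = 2/7
CG = +√(2/7) = +0.534522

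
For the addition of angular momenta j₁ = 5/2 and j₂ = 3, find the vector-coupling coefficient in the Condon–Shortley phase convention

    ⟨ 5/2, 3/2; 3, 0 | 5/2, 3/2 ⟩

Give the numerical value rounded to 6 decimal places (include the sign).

−√(7/30) = -0.483046

√[6·3!2!3!/9! · 4!1!3!3!4!1!] = √(864/35)
  +(−1)^0/∏(0,3,1,3,1,0)! = 1/36  (running 1/36)
  +(−1)^1/∏(1,2,0,2,2,1)! = -1/8  (running -7/72)
⟨..|..⟩ = √(864/35)·(-7/72) = -0.483046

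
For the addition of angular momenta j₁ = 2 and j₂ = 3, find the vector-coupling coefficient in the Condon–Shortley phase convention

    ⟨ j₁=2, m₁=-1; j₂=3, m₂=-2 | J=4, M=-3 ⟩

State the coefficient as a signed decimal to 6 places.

√[9·1!3!5!/10! · 1!3!1!5!1!7!] = √(6480)
  +(−1)^0/∏(0,1,3,1,0,4)! = 1/144  (running 1/144)
  +(−1)^1/∏(1,0,2,0,1,5)! = -1/240  (running 1/360)
⟨..|..⟩ = √(6480)·(1/360) = +0.223607

+√(1/20) = +0.223607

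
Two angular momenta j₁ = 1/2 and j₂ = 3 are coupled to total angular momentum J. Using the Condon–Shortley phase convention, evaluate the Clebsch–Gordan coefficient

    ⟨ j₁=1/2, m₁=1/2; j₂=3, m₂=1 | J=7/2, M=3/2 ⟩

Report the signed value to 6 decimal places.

+0.845154  (= +√(5/7))

√[8·0!1!6!/8! · 1!0!4!2!5!2!] = √(11520/7)
  +(−1)^0/∏(0,0,0,4,1,2)! = 1/48  (running 1/48)
⟨..|..⟩ = √(11520/7)·(1/48) = +0.845154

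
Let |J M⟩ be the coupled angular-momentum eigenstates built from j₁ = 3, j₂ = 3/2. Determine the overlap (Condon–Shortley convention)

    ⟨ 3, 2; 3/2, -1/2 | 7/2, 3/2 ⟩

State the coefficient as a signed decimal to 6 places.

j₁+j₂−J=1  J+j₁−j₂=5  J−j₁+j₂=2  j₁+j₂+J+1=9
(j₁±m₁, j₂±m₂, J±M) = (5,1,1,2,5,2)
P² = 6400/21
sum k=0..1:
  [0] +1/24 = 1/24
  [1] −1/240 = -1/240
S = 3/80
C² = P²·S² = 3/7 ; C = +0.654654

+√(3/7) ≈ +0.654654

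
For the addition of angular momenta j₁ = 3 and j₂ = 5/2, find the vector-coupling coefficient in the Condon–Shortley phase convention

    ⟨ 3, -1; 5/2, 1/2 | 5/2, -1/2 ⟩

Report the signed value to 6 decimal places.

+0.478091  (= +√(8/35))

j₁+j₂−J=3  J+j₁−j₂=3  J−j₁+j₂=2  j₁+j₂+J+1=9
(j₁±m₁, j₂±m₂, J±M) = (2,4,3,2,2,3)
P² = 288/35
sum k=1..3:
  [1] −1/24 = -1/24
  [2] +1/4 = 1/4
  [3] −1/24 = -1/24
S = 1/6
C² = P²·S² = 8/35 ; C = +0.478091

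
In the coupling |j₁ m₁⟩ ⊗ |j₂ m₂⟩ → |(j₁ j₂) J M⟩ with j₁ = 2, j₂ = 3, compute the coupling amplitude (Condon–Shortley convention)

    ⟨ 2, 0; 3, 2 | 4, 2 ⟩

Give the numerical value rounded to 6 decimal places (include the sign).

-0.585540

j₁+j₂−J=1  J+j₁−j₂=3  J−j₁+j₂=5  j₁+j₂+J+1=10
(j₁±m₁, j₂±m₂, J±M) = (2,2,5,1,6,2)
P² = 8640/7
sum k=0..1:
  [0] +1/240 = 1/240
  [1] −1/48 = -1/48
S = -1/60
C² = P²·S² = 12/35 ; C = -0.585540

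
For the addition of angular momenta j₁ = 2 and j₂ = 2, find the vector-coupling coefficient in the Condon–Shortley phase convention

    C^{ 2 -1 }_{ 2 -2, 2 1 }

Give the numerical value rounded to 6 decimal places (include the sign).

triangle: 2!*2!*2!/7! = 8/5040
(j±m)!: 0!*4!*3!*1!*1!*3! = 864
prefactor² = (2J+1)*Δ*N² = 48/7
  k=2: +1/(2!*0!*2!*1!*0!*1!) = 1/4
Σ = 1/4  ⇒  CG² = 48/7*1/4² = 3/7
CG = +√(3/7) = +0.654654

+0.654654  (= +√(3/7))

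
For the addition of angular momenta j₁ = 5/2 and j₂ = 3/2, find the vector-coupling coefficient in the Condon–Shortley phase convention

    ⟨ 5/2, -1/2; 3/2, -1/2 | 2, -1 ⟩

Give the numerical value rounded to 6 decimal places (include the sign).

√[5·2!3!1!/7! · 2!3!1!2!1!3!] = √(12/7)
  +(−1)^0/∏(0,2,3,1,0,0)! = 1/12  (running 1/12)
  +(−1)^1/∏(1,1,2,0,1,1)! = -1/2  (running -5/12)
⟨..|..⟩ = √(12/7)·(-5/12) = -0.545545

−√(25/84) ≈ -0.545545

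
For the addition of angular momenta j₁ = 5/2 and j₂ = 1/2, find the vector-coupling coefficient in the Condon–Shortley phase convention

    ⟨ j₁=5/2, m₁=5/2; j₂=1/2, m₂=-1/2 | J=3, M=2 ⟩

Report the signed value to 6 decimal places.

+√(1/6) = +0.408248

√[7·0!5!1!/7! · 5!0!0!1!5!1!] = √(2400)
  +(−1)^0/∏(0,0,0,0,5,1)! = 1/120  (running 1/120)
⟨..|..⟩ = √(2400)·(1/120) = +0.408248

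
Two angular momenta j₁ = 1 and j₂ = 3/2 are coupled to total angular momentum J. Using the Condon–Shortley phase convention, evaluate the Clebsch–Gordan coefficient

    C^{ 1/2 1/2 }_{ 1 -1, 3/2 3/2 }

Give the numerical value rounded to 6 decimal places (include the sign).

+0.707107  (= +√(1/2))

√[2·2!0!1!/4! · 0!2!3!0!1!0!] = √(2)
  +(−1)^2/∏(2,0,0,1,0,0)! = 1/2  (running 1/2)
⟨..|..⟩ = √(2)·(1/2) = +0.707107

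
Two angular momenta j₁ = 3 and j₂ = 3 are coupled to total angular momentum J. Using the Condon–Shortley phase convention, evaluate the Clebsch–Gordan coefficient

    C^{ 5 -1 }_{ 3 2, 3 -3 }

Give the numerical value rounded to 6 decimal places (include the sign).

triangle: 1!*5!*5!/12! = 14400/479001600
(j±m)!: 5!*1!*0!*6!*4!*6! = 1492992000
prefactor² = (2J+1)*Δ*N² = 3456000/7
  k=0: +1/(0!*1!*1!*0!*4!*5!) = 1/2880
Σ = 1/2880  ⇒  CG² = 3456000/7*1/2880² = 5/84
CG = +√(5/84) = +0.243975

+0.243975  (= +√(5/84))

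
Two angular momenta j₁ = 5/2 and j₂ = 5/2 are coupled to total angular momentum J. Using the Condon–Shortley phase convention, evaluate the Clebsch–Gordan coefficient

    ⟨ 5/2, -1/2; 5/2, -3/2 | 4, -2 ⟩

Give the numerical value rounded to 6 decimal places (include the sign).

+0.422577

triangle: 1!·4!·4!/10! = 576/3628800
(j±m)!: 2!·3!·1!·4!·2!·6! = 414720
prefactor² = (2J+1)·Δ·N² = 20736/35
  k=0: +1/(0!·1!·3!·1!·1!·3!) = 1/36
  k=1: −1/(1!·0!·2!·0!·2!·4!) = -1/96
Σ = 5/288  ⇒  CG² = 20736/35·5/288² = 5/28
CG = +√(5/28) = +0.422577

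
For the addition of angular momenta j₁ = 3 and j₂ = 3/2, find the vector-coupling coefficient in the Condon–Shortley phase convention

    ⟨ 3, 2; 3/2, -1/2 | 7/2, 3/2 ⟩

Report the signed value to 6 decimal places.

+0.654654

√[8·1!5!2!/9! · 5!1!1!2!5!2!] = √(6400/21)
  +(−1)^0/∏(0,1,1,1,4,1)! = 1/24  (running 1/24)
  +(−1)^1/∏(1,0,0,0,5,2)! = -1/240  (running 3/80)
⟨..|..⟩ = √(6400/21)·(3/80) = +0.654654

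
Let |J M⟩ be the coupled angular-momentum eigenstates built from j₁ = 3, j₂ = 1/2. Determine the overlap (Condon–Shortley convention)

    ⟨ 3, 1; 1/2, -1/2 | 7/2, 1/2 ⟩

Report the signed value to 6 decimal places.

+√(3/7) ≈ +0.654654

√[8·0!6!1!/8! · 4!2!0!1!4!3!] = √(6912/7)
  +(−1)^0/∏(0,0,2,0,4,1)! = 1/48  (running 1/48)
⟨..|..⟩ = √(6912/7)·(1/48) = +0.654654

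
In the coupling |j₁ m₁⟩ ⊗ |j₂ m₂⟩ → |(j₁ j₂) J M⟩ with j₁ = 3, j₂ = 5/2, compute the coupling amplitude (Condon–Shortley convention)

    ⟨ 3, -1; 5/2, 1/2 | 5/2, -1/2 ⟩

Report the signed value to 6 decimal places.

triangle: 3!×3!×2!/9! = 72/362880
(j±m)!: 2!×4!×3!×2!×2!×3! = 6912
prefactor² = (2J+1)×Δ×N² = 288/35
  k=1: −1/(1!×2!×3!×2!×0!×0!) = -1/24
  k=2: +1/(2!×1!×2!×1!×1!×1!) = 1/4
  k=3: −1/(3!×0!×1!×0!×2!×2!) = -1/24
Σ = 1/6  ⇒  CG² = 288/35×1/6² = 8/35
CG = +√(8/35) = +0.478091

+0.478091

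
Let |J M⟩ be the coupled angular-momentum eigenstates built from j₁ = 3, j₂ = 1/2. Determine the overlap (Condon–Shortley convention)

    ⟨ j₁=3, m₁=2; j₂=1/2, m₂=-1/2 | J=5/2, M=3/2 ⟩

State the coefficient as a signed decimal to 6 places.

√[6·1!5!0!/7! · 5!1!0!1!4!1!] = √(2880/7)
  +(−1)^0/∏(0,1,1,0,4,0)! = 1/24  (running 1/24)
⟨..|..⟩ = √(2880/7)·(1/24) = +0.845154

+√(5/7) = +0.845154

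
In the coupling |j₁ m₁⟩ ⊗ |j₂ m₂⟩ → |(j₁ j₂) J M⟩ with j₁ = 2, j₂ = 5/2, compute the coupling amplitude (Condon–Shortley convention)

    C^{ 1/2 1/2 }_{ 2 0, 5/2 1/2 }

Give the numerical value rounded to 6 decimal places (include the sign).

+√(1/5) = +0.447214

j₁+j₂−J=4  J+j₁−j₂=0  J−j₁+j₂=1  j₁+j₂+J+1=6
(j₁±m₁, j₂±m₂, J±M) = (2,2,3,2,1,0)
P² = 16/5
sum k=2..2:
  [2] +1/4 = 1/4
S = 1/4
C² = P²·S² = 1/5 ; C = +0.447214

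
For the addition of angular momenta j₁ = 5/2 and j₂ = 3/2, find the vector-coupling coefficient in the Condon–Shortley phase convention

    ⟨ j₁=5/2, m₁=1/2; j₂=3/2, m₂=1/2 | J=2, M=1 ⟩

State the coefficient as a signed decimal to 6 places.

−√(25/84) ≈ -0.545545

j₁+j₂−J=2  J+j₁−j₂=3  J−j₁+j₂=1  j₁+j₂+J+1=7
(j₁±m₁, j₂±m₂, J±M) = (3,2,2,1,3,1)
P² = 12/7
sum k=1..2:
  [1] −1/2 = -1/2
  [2] +1/12 = 1/12
S = -5/12
C² = P²·S² = 25/84 ; C = -0.545545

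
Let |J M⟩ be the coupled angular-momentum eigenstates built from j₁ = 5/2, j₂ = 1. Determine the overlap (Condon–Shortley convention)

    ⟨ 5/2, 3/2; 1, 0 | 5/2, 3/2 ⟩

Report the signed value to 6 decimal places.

+0.507093  (= +√(9/35))

√[6·1!4!1!/7! · 4!1!1!1!4!1!] = √(576/35)
  +(−1)^0/∏(0,1,1,1,3,0)! = 1/6  (running 1/6)
  +(−1)^1/∏(1,0,0,0,4,1)! = -1/24  (running 1/8)
⟨..|..⟩ = √(576/35)·(1/8) = +0.507093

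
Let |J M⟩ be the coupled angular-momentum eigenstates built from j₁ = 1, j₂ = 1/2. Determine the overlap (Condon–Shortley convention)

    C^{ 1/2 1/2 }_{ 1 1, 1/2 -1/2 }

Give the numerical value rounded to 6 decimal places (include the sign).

+0.816497

√[2·1!1!0!/3! · 2!0!0!1!1!0!] = √(2/3)
  +(−1)^0/∏(0,1,0,0,1,0)! = 1  (running 1)
⟨..|..⟩ = √(2/3)·(1) = +0.816497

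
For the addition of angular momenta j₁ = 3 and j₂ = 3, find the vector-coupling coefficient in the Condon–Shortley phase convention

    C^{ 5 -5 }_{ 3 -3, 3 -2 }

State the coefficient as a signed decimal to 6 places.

√[11·1!5!5!/12! · 0!6!1!5!0!10!] = √(103680000)
  +(−1)^1/∏(1,0,5,0,0,5)! = -1/14400  (running -1/14400)
⟨..|..⟩ = √(103680000)·(-1/14400) = -0.707107

-0.707107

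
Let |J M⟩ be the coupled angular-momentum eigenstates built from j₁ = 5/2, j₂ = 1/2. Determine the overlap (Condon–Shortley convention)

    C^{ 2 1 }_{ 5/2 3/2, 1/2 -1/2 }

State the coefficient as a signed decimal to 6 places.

+0.816497

triangle: 1!×4!×0!/6! = 24/720
(j±m)!: 4!×1!×0!×1!×3!×1! = 144
prefactor² = (2J+1)×Δ×N² = 24
  k=0: +1/(0!×1!×1!×0!×3!×0!) = 1/6
Σ = 1/6  ⇒  CG² = 24×1/6² = 2/3
CG = +√(2/3) = +0.816497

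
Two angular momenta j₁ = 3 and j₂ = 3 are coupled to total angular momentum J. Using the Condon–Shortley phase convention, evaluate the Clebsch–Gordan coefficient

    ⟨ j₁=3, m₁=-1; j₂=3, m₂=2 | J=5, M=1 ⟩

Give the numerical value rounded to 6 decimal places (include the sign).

−√(9/28) ≈ -0.566947

j₁+j₂−J=1  J+j₁−j₂=5  J−j₁+j₂=5  j₁+j₂+J+1=12
(j₁±m₁, j₂±m₂, J±M) = (2,4,5,1,6,4)
P² = 230400/7
sum k=0..1:
  [0] +1/2880 = 1/2880
  [1] −1/288 = -1/288
S = -1/320
C² = P²·S² = 9/28 ; C = -0.566947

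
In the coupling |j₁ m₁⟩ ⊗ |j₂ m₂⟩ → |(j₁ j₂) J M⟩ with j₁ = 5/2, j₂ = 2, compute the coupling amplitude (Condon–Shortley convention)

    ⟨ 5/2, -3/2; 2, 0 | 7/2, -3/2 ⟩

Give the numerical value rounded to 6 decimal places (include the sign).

triangle: 1!*4!*3!/9! = 144/362880
(j±m)!: 1!*4!*2!*2!*2!*5! = 23040
prefactor² = (2J+1)*Δ*N² = 512/7
  k=0: +1/(0!*1!*4!*2!*0!*1!) = 1/48
  k=1: −1/(1!*0!*3!*1!*1!*2!) = -1/12
Σ = -1/16  ⇒  CG² = 512/7*(-1/16)² = 2/7
CG = −√(2/7) = -0.534522

−√(2/7) ≈ -0.534522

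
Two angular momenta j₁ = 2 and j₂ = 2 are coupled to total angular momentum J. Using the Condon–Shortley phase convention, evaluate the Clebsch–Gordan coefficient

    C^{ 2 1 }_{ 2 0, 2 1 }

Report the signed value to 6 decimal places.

√[5·2!2!2!/7! · 2!2!3!1!3!1!] = √(8/7)
  +(−1)^1/∏(1,1,1,2,1,0)! = -1/2  (running -1/2)
  +(−1)^2/∏(2,0,0,1,2,1)! = 1/4  (running -1/4)
⟨..|..⟩ = √(8/7)·(-1/4) = -0.267261

−√(1/14) = -0.267261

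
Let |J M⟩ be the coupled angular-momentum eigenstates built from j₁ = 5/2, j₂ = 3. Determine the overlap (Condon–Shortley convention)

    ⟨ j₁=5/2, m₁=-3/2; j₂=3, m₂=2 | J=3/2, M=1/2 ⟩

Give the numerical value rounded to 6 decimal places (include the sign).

triangle: 4!×1!×2!/8! = 48/40320
(j±m)!: 1!×4!×5!×1!×2!×1! = 5760
prefactor² = (2J+1)×Δ×N² = 192/7
  k=3: −1/(3!×1!×1!×2!×0!×0!) = -1/12
  k=4: +1/(4!×0!×0!×1!×1!×1!) = 1/24
Σ = -1/24  ⇒  CG² = 192/7×(-1/24)² = 1/21
CG = −√(1/21) = -0.218218

-0.218218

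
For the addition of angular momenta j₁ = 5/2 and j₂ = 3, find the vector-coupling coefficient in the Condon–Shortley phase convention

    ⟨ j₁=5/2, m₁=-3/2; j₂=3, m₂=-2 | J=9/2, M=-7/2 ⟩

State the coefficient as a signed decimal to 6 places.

+0.100504  (= +√(1/99))

triangle: 1!×4!×5!/11! = 2880/39916800
(j±m)!: 1!×4!×1!×5!×1!×8! = 116121600
prefactor² = (2J+1)×Δ×N² = 921600/11
  k=0: +1/(0!×1!×4!×1!×0!×4!) = 1/576
  k=1: −1/(1!×0!×3!×0!×1!×5!) = -1/720
Σ = 1/2880  ⇒  CG² = 921600/11×1/2880² = 1/99
CG = +√(1/99) = +0.100504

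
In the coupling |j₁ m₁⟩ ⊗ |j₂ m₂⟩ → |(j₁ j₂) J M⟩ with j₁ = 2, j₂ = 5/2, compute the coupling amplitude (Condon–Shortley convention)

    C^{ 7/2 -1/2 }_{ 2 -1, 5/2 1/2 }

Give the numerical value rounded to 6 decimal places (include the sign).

√[8·1!3!4!/9! · 1!3!3!2!3!4!] = √(1152/35)
  +(−1)^0/∏(0,1,3,3,0,1)! = 1/36  (running 1/36)
  +(−1)^1/∏(1,0,2,2,1,2)! = -1/8  (running -7/72)
⟨..|..⟩ = √(1152/35)·(-7/72) = -0.557773

−√(14/45) = -0.557773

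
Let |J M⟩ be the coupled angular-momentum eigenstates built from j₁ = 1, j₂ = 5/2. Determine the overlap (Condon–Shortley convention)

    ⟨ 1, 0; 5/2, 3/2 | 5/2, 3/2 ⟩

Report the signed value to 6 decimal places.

triangle: 1!*1!*4!/7! = 24/5040
(j±m)!: 1!*1!*4!*1!*4!*1! = 576
prefactor² = (2J+1)*Δ*N² = 576/35
  k=0: +1/(0!*1!*1!*4!*0!*0!) = 1/24
  k=1: −1/(1!*0!*0!*3!*1!*1!) = -1/6
Σ = -1/8  ⇒  CG² = 576/35*(-1/8)² = 9/35
CG = −√(9/35) = -0.507093

-0.507093  (= −√(9/35))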